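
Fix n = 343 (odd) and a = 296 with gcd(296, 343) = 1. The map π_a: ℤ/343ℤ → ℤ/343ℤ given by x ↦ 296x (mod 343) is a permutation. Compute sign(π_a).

+1

Orbit of 190 under x↦296x: [190, 331, 221, 246, 100, 102, 8]… (length divides ord_343(296)).
Decompose π into cycles: lengths [147, 147, 21, 21, 3, 3, 1] (7 cycles, including the fixed point 0).
n − c = 343 − 7 = 336; sign = (−1)^336 = +1.
Via Zolotarev, sign(π_{296}) = (296|343) = +1.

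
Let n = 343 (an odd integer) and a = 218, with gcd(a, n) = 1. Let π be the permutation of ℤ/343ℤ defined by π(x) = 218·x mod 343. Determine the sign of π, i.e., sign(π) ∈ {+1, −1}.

Trace 57: π^k(57) = [57, 78, 197, 71, 43, 113, 281] for k=0..6.
Cycle lengths of π_218 on ℤ/343ℤ: [49, 49, 49, 49, 49, 49, 7, 7, 7, 7, 7, 7, 1, 1, 1, 1, 1, 1, 1]; 19 cycles in total.
19 cycles on 343: each ℓ→(−1)^(ℓ−1), product (−1)^324 = +1.

+1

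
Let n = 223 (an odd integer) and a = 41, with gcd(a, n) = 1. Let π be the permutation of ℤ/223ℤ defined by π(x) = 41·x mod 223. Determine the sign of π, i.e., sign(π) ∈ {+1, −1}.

Start at x=164: 164 → 34 → 56 → 66 → 30 → 115 → 32 → … (one orbit).
The orbit structure of x ↦ 41x mod 223: 7 orbits of sizes [37, 37, 37, 37, 37, 37, 1].
223 − 7 = 216 transpositions; sign(π) = (−1)^216 = +1.
Via Zolotarev, sign(π_{41}) = (41|223) = +1.

+1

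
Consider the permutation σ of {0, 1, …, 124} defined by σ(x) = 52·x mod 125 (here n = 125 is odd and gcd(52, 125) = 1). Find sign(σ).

Trace 74: π^k(74) = [74, 98, 96, 117, 84, 118, 11] for k=0..6.
Cycle lengths of π_52 on ℤ/125ℤ: [100, 20, 4, 1]; 4 cycles in total.
n − c = 125 − 4 = 121; sign = (−1)^121 = -1.

-1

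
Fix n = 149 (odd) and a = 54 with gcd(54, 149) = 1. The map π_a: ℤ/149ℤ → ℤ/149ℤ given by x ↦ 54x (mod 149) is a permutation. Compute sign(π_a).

Orbit of 112 under x↦54x: [112, 88, 133, 30, 130, 17, 24]… (length divides ord_149(54)).
π_54 has 3 disjoint cycles with lengths [74, 74, 1] on {0,…,148}.
sign(π) = (−1)^{n − #cycles} = (−1)^{149−3} = (−1)^146 = +1.
The Jacobi symbol (54|149) = +1 (Zolotarev) agrees.

+1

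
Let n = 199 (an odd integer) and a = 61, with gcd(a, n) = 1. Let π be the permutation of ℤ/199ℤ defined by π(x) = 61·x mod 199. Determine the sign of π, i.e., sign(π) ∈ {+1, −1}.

Trace 1: π^k(1) = [1, 61, 139, 121, 18, 103, 114] for k=0..6.
π_61 has 19 disjoint cycles with lengths [11, 11, 11, 11, 11, 11, 11, 11, 11, 11, 11, 11, 11, 11, 11, 11, 11, 11, 1] on {0,…,198}.
sign(π) = (−1)^{n − #cycles} = (−1)^{199−19} = (−1)^180 = +1.

+1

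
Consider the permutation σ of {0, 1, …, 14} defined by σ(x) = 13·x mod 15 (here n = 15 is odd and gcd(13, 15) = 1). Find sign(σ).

Start at x=13: 13 → 4 → 7 → 1 → 13 (one orbit).
π_13 has 6 disjoint cycles with lengths [4, 4, 4, 1, 1, 1] on {0,…,14}.
15 − 6 = 9 transpositions; sign(π) = (−1)^9 = -1.

-1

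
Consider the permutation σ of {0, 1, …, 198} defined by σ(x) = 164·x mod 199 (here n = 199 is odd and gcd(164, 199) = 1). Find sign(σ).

Orbit of 15 under x↦164x: [15, 72, 67, 43, 87, 139, 110]… (length divides ord_199(164)).
π_164 has 2 disjoint cycles with lengths [198, 1] on {0,…,198}.
Σ(ℓ_i−1) = 199−2 = 197; sign = (−1)^197 = -1.

-1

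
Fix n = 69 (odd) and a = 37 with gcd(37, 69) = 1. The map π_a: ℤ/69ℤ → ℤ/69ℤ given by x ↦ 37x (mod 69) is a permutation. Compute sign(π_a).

-1

Orbit of 64 under x↦37x: [64, 22, 55, 34, 16, 40, 31]… (length divides ord_69(37)).
Cycle lengths of π_37 on ℤ/69ℤ: [22, 22, 22, 1, 1, 1]; 6 cycles in total.
n − c = 69 − 6 = 63; sign = (−1)^63 = -1.
(37|69)_J = -1 (Zolotarev's lemma cross-check).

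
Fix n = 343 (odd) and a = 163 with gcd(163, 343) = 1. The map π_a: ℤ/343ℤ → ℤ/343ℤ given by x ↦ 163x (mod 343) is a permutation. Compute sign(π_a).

+1

Orbit of 200 under x↦163x: [200, 15, 44, 312, 92, 247, 130]… (length divides ord_343(163)).
7 cycles of lengths [147, 147, 21, 21, 3, 3, 1].
343 − 7 = 336 transpositions; sign(π) = (−1)^336 = +1.
The Jacobi symbol (163|343) = +1 (Zolotarev) agrees.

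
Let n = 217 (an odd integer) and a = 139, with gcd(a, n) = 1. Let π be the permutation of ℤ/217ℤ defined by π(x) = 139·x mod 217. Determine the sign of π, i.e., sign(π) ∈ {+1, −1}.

+1

Start at x=27: 27 → 64 → 216 → 78 → 209 → 190 → 153 → … (one orbit).
π_139 has 25 disjoint cycles with lengths [10, 10, 10, 10, 10, 10, 10, 10, 10, 10, 10, 10, 10, 10, 10, 10, 10, 10, 10, 10, 10, 2, 2, 2, 1] on {0,…,216}.
217 − 25 = 192 transpositions; sign(π) = (−1)^192 = +1.
(139|217)_J = +1 (Zolotarev's lemma cross-check).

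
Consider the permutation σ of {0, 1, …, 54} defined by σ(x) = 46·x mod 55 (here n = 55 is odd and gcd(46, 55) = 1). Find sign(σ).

Orbit of 51 under x↦46x: [51, 36, 6, 1, 46, 26, 41]… (length divides ord_55(46)).
10 cycles of lengths [10, 10, 10, 10, 10, 1, 1, 1, 1, 1].
10 cycles on 55: each ℓ→(−1)^(ℓ−1), product (−1)^45 = -1.

-1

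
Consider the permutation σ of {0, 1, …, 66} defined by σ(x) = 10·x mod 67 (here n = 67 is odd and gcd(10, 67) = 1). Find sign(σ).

+1

Orbit of 55 under x↦10x: [55, 14, 6, 60, 64, 37, 35]… (length divides ord_67(10)).
Cycle lengths of π_10 on ℤ/67ℤ: [33, 33, 1]; 3 cycles in total.
sign(π) = (−1)^{n − #cycles} = (−1)^{67−3} = (−1)^64 = +1.
Check: (10/67) = +1 by Zolotarev.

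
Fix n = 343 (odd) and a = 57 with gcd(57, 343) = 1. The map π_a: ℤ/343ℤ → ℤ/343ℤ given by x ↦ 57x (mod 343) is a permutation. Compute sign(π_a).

+1

Orbit of 309 under x↦57x: [309, 120, 323, 232, 190, 197, 253]… (length divides ord_343(57)).
Cycle type of π: 49×6 + 7×6 + 1×7; total 19 cycles.
n − c = 343 − 19 = 324; sign = (−1)^324 = +1.
The Jacobi symbol (57|343) = +1 (Zolotarev) agrees.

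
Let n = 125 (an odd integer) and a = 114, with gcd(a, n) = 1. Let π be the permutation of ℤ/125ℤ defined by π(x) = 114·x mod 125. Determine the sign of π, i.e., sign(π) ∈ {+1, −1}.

+1

Start at x=111: 111 → 29 → 56 → 9 → 26 → 89 → 21 → … (one orbit).
Cycle type of π: 50×2 + 10×2 + 2×2 + 1; total 7 cycles.
Σ(ℓ_i−1) = 125−7 = 118; sign = (−1)^118 = +1.
Via Zolotarev, sign(π_{114}) = (114|125) = +1.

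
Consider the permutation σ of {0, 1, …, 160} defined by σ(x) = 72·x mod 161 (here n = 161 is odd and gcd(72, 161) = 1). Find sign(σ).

+1

Start at x=127: 127 → 128 → 39 → 71 → 121 → 18 → 8 → … (one orbit).
π_72 has 9 disjoint cycles with lengths [33, 33, 33, 33, 11, 11, 3, 3, 1] on {0,…,160}.
9 cycles on 161: each ℓ→(−1)^(ℓ−1), product (−1)^152 = +1.
Via Zolotarev, sign(π_{72}) = (72|161) = +1.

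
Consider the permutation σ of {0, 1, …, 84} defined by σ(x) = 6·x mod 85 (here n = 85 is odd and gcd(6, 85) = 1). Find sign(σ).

-1

Trace 66: π^k(66) = [66, 56, 81, 61, 26, 71, 1] for k=0..6.
Cycle lengths of π_6 on ℤ/85ℤ: [16, 16, 16, 16, 16, 1, 1, 1, 1, 1]; 10 cycles in total.
With 10 cycles on 85 points, sign = (−1)^{85−10} = -1.
Check: (6/85) = -1 by Zolotarev.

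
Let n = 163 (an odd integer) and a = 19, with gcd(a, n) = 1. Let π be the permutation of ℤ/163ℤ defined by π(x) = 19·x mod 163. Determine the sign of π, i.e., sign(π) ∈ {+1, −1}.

-1

Start at x=82: 82 → 91 → 99 → 88 → 42 → 146 → 3 → … (one orbit).
π_19 has 2 disjoint cycles with lengths [162, 1] on {0,…,162}.
Σ(ℓ_i−1) = 163−2 = 161; sign = (−1)^161 = -1.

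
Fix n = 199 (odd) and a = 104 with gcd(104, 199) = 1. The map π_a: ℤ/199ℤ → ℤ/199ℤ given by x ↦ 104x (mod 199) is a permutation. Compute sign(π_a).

Orbit of 70 under x↦104x: [70, 116, 124, 160, 123, 56, 53]… (length divides ord_199(104)).
π_104 has 3 disjoint cycles with lengths [99, 99, 1] on {0,…,198}.
n − c = 199 − 3 = 196; sign = (−1)^196 = +1.

+1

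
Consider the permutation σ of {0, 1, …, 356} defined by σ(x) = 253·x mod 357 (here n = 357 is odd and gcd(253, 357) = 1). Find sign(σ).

+1

Trace 106: π^k(106) = [106, 43, 169, 274, 64, 127, 1] for k=0..6.
Cycle type of π: 8×42 + 1×21; total 63 cycles.
357 − 63 = 294 transpositions; sign(π) = (−1)^294 = +1.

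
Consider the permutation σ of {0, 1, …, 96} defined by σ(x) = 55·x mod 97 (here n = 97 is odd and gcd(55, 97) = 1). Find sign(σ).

-1

Orbit of 67 under x↦55x: [67, 96, 42, 79, 77, 64, 28]… (length divides ord_97(55)).
The orbit structure of x ↦ 55x mod 97: 4 orbits of sizes [32, 32, 32, 1].
n − c = 97 − 4 = 93; sign = (−1)^93 = -1.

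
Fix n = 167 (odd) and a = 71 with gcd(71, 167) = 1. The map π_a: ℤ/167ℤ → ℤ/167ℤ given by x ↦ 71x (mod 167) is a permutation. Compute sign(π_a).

-1

Trace 86: π^k(86) = [86, 94, 161, 75, 148, 154, 79] for k=0..6.
Cycle lengths of π_71 on ℤ/167ℤ: [166, 1]; 2 cycles in total.
sign(π) = (−1)^{n − #cycles} = (−1)^{167−2} = (−1)^165 = -1.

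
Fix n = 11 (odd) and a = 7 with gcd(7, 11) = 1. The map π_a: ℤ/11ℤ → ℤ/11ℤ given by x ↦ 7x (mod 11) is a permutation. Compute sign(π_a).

-1

Trace 9: π^k(9) = [9, 8, 1, 7, 5, 2, 3] for k=0..6.
Decompose π into cycles: lengths [10, 1] (2 cycles, including the fixed point 0).
11 − 2 = 9 transpositions; sign(π) = (−1)^9 = -1.
The Jacobi symbol (7|11) = -1 (Zolotarev) agrees.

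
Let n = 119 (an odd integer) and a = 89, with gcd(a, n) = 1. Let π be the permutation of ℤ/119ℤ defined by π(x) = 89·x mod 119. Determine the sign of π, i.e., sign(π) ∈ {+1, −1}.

-1

Start at x=115: 115 → 1 → 89 → 67 → 13 → 86 → 38 → … (one orbit).
14 cycles of lengths [12, 12, 12, 12, 12, 12, 12, 12, 6, 4, 4, 4, 4, 1].
Σ(ℓ_i−1) = 119−14 = 105; sign = (−1)^105 = -1.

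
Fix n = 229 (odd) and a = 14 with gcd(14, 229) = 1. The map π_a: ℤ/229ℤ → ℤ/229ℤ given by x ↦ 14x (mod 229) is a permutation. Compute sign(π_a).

Orbit of 27 under x↦14x: [27, 149, 25, 121, 91, 129, 203]… (length divides ord_229(14)).
The orbit structure of x ↦ 14x mod 229: 5 orbits of sizes [57, 57, 57, 57, 1].
5 cycles on 229: each ℓ→(−1)^(ℓ−1), product (−1)^224 = +1.
The Jacobi symbol (14|229) = +1 (Zolotarev) agrees.

+1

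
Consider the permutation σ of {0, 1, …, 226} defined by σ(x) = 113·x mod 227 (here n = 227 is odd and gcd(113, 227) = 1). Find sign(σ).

Start at x=147: 147 → 40 → 207 → 10 → 222 → 116 → 169 → … (one orbit).
Decompose π into cycles: lengths [113, 113, 1] (3 cycles, including the fixed point 0).
227 − 3 = 224 transpositions; sign(π) = (−1)^224 = +1.
Zolotarev: (113|227) = +1, matching the cycle-count sign.

+1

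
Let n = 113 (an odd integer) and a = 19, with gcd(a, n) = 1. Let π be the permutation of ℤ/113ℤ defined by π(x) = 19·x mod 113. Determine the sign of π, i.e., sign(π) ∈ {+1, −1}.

Orbit of 3 under x↦19x: [3, 57, 66, 11, 96, 16, 78]… (length divides ord_113(19)).
Cycle lengths of π_19 on ℤ/113ℤ: [112, 1]; 2 cycles in total.
Σ(ℓ_i−1) = 113−2 = 111; sign = (−1)^111 = -1.
Check: (19/113) = -1 by Zolotarev.

-1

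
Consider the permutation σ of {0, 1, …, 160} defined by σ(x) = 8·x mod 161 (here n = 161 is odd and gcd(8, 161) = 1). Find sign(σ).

+1

Start at x=78: 78 → 141 → 1 → 8 → 64 → 29 → 71 → … (one orbit).
Cycle type of π: 11×14 + 1×7; total 21 cycles.
With 21 cycles on 161 points, sign = (−1)^{161−21} = +1.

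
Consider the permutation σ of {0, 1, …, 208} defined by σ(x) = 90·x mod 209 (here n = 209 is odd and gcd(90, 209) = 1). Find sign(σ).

+1

Start at x=207: 207 → 29 → 102 → 193 → 23 → 189 → 81 → … (one orbit).
The orbit structure of x ↦ 90x mod 209: 5 orbits of sizes [90, 90, 18, 10, 1].
With 5 cycles on 209 points, sign = (−1)^{209−5} = +1.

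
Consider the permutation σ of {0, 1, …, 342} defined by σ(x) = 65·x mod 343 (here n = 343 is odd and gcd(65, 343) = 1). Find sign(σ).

Orbit of 254 under x↦65x: [254, 46, 246, 212, 60, 127, 23]… (length divides ord_343(65)).
7 cycles of lengths [147, 147, 21, 21, 3, 3, 1].
7 cycles on 343: each ℓ→(−1)^(ℓ−1), product (−1)^336 = +1.

+1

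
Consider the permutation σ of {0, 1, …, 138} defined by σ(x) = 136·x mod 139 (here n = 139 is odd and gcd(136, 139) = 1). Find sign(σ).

Orbit of 38 under x↦136x: [38, 25, 64, 86, 20, 79, 41]… (length divides ord_139(136)).
The orbit structure of x ↦ 136x mod 139: 3 orbits of sizes [69, 69, 1].
139 − 3 = 136 transpositions; sign(π) = (−1)^136 = +1.

+1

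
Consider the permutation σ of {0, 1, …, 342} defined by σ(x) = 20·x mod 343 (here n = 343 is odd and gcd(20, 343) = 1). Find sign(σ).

Orbit of 321 under x↦20x: [321, 246, 118, 302, 209, 64, 251]… (length divides ord_343(20)).
Cycle type of π: 98×3 + 14×3 + 2×3 + 1; total 10 cycles.
With 10 cycles on 343 points, sign = (−1)^{343−10} = -1.

-1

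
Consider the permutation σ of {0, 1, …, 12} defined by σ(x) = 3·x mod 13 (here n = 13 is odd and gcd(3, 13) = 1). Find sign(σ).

Trace 1: π^k(1) = [1, 3, 9] for k=0..2.
5 cycles of lengths [3, 3, 3, 3, 1].
With 5 cycles on 13 points, sign = (−1)^{13−5} = +1.
(3|13)_J = +1 (Zolotarev's lemma cross-check).

+1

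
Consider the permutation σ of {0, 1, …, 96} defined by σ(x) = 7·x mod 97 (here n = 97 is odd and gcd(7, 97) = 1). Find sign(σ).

-1

Trace 84: π^k(84) = [84, 6, 42, 3, 21, 50, 59] for k=0..6.
Decompose π into cycles: lengths [96, 1] (2 cycles, including the fixed point 0).
With 2 cycles on 97 points, sign = (−1)^{97−2} = -1.
(7|97)_J = -1 (Zolotarev's lemma cross-check).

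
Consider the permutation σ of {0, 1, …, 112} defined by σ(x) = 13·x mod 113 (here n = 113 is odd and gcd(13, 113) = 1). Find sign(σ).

+1

Trace 36: π^k(36) = [36, 16, 95, 105, 9, 4, 52] for k=0..6.
π_13 has 3 disjoint cycles with lengths [56, 56, 1] on {0,…,112}.
With 3 cycles on 113 points, sign = (−1)^{113−3} = +1.
Via Zolotarev, sign(π_{13}) = (13|113) = +1.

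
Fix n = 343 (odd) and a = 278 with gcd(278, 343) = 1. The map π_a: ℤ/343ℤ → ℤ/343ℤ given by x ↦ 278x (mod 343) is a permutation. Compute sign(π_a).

Start at x=256: 256 → 167 → 121 → 24 → 155 → 215 → 88 → … (one orbit).
Decompose π into cycles: lengths [294, 42, 6, 1] (4 cycles, including the fixed point 0).
sign(π) = (−1)^{n − #cycles} = (−1)^{343−4} = (−1)^339 = -1.
Zolotarev: (278|343) = -1, matching the cycle-count sign.

-1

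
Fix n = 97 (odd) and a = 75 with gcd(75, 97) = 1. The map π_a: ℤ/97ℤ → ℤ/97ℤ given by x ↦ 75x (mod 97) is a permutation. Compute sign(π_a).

Orbit of 96 under x↦75x: [96, 22, 1, 75]… (length divides ord_97(75)).
Decompose π into cycles: lengths [4, 4, 4, 4, 4, 4, 4, 4, 4, 4, 4, 4, 4, 4, 4, 4, 4, 4, 4, 4, 4, 4, 4, 4, 1] (25 cycles, including the fixed point 0).
With 25 cycles on 97 points, sign = (−1)^{97−25} = +1.
Via Zolotarev, sign(π_{75}) = (75|97) = +1.

+1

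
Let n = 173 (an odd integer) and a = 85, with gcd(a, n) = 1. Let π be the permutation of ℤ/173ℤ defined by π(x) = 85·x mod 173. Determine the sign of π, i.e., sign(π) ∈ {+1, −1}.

+1

Trace 164: π^k(164) = [164, 100, 23, 52, 95, 117, 84] for k=0..6.
5 cycles of lengths [43, 43, 43, 43, 1].
With 5 cycles on 173 points, sign = (−1)^{173−5} = +1.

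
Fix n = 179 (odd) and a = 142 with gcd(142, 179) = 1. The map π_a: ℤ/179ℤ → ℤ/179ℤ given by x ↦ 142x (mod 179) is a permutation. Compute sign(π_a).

+1

Orbit of 108 under x↦142x: [108, 121, 177, 74, 126, 171, 117]… (length divides ord_179(142)).
Decompose π into cycles: lengths [89, 89, 1] (3 cycles, including the fixed point 0).
With 3 cycles on 179 points, sign = (−1)^{179−3} = +1.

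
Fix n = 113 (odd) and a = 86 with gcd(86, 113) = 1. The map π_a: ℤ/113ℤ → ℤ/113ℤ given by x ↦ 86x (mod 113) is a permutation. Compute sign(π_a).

Start at x=85: 85 → 78 → 41 → 23 → 57 → 43 → 82 → … (one orbit).
The orbit structure of x ↦ 86x mod 113: 2 orbits of sizes [112, 1].
113 − 2 = 111 transpositions; sign(π) = (−1)^111 = -1.
Zolotarev: (86|113) = -1, matching the cycle-count sign.

-1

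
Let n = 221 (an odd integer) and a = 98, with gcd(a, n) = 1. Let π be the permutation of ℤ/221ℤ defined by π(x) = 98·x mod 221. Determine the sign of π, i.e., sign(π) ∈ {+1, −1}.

-1

Trace 115: π^k(115) = [115, 220, 123, 120, 47, 186, 106] for k=0..6.
Cycle lengths of π_98 on ℤ/221ℤ: [12, 12, 12, 12, 12, 12, 12, 12, 12, 12, 12, 12, 12, 12, 12, 12, 12, 4, 4, 4, 4, 1]; 22 cycles in total.
With 22 cycles on 221 points, sign = (−1)^{221−22} = -1.
Zolotarev: (98|221) = -1, matching the cycle-count sign.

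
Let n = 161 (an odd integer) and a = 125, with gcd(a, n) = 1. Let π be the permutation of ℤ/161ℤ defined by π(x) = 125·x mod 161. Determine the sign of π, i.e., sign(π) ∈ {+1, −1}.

+1

Orbit of 1 under x↦125x: [1, 125, 8, 34, 64, 111, 29]… (length divides ord_161(125)).
Decompose π into cycles: lengths [22, 22, 22, 22, 22, 22, 22, 2, 2, 2, 1] (11 cycles, including the fixed point 0).
161 − 11 = 150 transpositions; sign(π) = (−1)^150 = +1.
(125|161)_J = +1 (Zolotarev's lemma cross-check).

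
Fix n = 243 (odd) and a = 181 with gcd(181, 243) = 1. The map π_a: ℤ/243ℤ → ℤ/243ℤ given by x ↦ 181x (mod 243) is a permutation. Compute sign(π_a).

+1

Trace 82: π^k(82) = [82, 19, 37, 136, 73, 91, 190] for k=0..6.
27 cycles of lengths [27, 27, 27, 27, 27, 27, 9, 9, 9, 9, 9, 9, 3, 3, 3, 3, 3, 3, 1, 1, 1, 1, 1, 1, 1, 1, 1].
sign(π) = (−1)^{n − #cycles} = (−1)^{243−27} = (−1)^216 = +1.
(181|243)_J = +1 (Zolotarev's lemma cross-check).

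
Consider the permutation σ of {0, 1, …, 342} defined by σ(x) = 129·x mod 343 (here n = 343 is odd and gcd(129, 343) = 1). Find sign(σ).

-1

Trace 313: π^k(313) = [313, 246, 178, 324, 293, 67, 68] for k=0..6.
Cycle type of π: 42×7 + 6×8 + 1; total 16 cycles.
16 cycles on 343: each ℓ→(−1)^(ℓ−1), product (−1)^327 = -1.
Zolotarev: (129|343) = -1, matching the cycle-count sign.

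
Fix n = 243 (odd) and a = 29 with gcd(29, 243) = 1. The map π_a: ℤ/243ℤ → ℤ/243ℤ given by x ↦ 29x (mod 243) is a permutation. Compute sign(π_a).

-1

Orbit of 37 under x↦29x: [37, 101, 13, 134, 241, 185, 19]… (length divides ord_243(29)).
Decompose π into cycles: lengths [162, 54, 18, 6, 2, 1] (6 cycles, including the fixed point 0).
243 − 6 = 237 transpositions; sign(π) = (−1)^237 = -1.
Check: (29/243) = -1 by Zolotarev.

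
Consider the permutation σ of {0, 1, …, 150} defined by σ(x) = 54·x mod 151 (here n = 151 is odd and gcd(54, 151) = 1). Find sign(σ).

Trace 126: π^k(126) = [126, 9, 33, 121, 41, 100, 115] for k=0..6.
Cycle lengths of π_54 on ℤ/151ℤ: [150, 1]; 2 cycles in total.
sign(π) = (−1)^{n − #cycles} = (−1)^{151−2} = (−1)^149 = -1.

-1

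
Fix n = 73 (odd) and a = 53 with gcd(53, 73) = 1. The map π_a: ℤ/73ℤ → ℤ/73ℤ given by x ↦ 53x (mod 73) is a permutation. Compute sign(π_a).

-1

Start at x=35: 35 → 30 → 57 → 28 → 24 → 31 → 37 → … (one orbit).
π_53 has 2 disjoint cycles with lengths [72, 1] on {0,…,72}.
73 − 2 = 71 transpositions; sign(π) = (−1)^71 = -1.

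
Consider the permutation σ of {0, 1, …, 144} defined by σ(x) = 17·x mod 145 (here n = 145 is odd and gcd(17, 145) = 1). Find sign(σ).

Orbit of 17 under x↦17x: [17, 144, 128, 1]… (length divides ord_145(17)).
Cycle lengths of π_17 on ℤ/145ℤ: [4, 4, 4, 4, 4, 4, 4, 4, 4, 4, 4, 4, 4, 4, 4, 4, 4, 4, 4, 4, 4, 4, 4, 4, 4, 4, 4, 4, 4, 4, 4, 4, 4, 4, 4, 4, 1]; 37 cycles in total.
37 cycles on 145: each ℓ→(−1)^(ℓ−1), product (−1)^108 = +1.
Check: (17/145) = +1 by Zolotarev.

+1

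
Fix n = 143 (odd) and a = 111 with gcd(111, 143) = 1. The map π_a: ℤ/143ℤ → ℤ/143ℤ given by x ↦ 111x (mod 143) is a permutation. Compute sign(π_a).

Orbit of 23 under x↦111x: [23, 122, 100, 89, 12, 45, 133]… (length divides ord_143(111)).
Cycle lengths of π_111 on ℤ/143ℤ: [12, 12, 12, 12, 12, 12, 12, 12, 12, 12, 12, 1, 1, 1, 1, 1, 1, 1, 1, 1, 1, 1]; 22 cycles in total.
With 22 cycles on 143 points, sign = (−1)^{143−22} = -1.

-1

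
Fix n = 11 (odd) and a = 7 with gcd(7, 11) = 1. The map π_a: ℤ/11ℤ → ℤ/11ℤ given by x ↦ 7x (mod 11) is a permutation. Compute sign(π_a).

Start at x=4: 4 → 6 → 9 → 8 → 1 → 7 → 5 → … (one orbit).
Cycle lengths of π_7 on ℤ/11ℤ: [10, 1]; 2 cycles in total.
n − c = 11 − 2 = 9; sign = (−1)^9 = -1.

-1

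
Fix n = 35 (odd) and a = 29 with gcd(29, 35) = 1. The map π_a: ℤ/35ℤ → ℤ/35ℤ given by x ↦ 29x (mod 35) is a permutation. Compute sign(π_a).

+1

Orbit of 1 under x↦29x: [1, 29]… (length divides ord_35(29)).
Decompose π into cycles: lengths [2, 2, 2, 2, 2, 2, 2, 2, 2, 2, 2, 2, 2, 2, 1, 1, 1, 1, 1, 1, 1] (21 cycles, including the fixed point 0).
With 21 cycles on 35 points, sign = (−1)^{35−21} = +1.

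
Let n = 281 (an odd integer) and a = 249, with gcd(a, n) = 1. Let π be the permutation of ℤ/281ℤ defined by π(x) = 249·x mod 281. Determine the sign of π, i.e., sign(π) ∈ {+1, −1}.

Start at x=79: 79 → 1 → 249 → 181 → 109 → 165 → 59 → 79 (one orbit).
The orbit structure of x ↦ 249x mod 281: 41 orbits of sizes [7, 7, 7, 7, 7, 7, 7, 7, 7, 7, 7, 7, 7, 7, 7, 7, 7, 7, 7, 7, 7, 7, 7, 7, 7, 7, 7, 7, 7, 7, 7, 7, 7, 7, 7, 7, 7, 7, 7, 7, 1].
n − c = 281 − 41 = 240; sign = (−1)^240 = +1.

+1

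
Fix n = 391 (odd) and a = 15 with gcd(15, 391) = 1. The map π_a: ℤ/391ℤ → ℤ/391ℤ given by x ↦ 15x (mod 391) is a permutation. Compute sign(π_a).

-1

Trace 212: π^k(212) = [212, 52, 389, 361, 332, 288, 19] for k=0..6.
The orbit structure of x ↦ 15x mod 391: 8 orbits of sizes [88, 88, 88, 88, 22, 8, 8, 1].
With 8 cycles on 391 points, sign = (−1)^{391−8} = -1.
Zolotarev: (15|391) = -1, matching the cycle-count sign.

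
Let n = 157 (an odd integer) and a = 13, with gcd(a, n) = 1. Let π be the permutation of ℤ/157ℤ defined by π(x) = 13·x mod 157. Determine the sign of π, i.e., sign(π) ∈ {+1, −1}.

Start at x=13: 13 → 12 → 156 → 144 → 145 → 1 → 13 (one orbit).
π_13 has 27 disjoint cycles with lengths [6, 6, 6, 6, 6, 6, 6, 6, 6, 6, 6, 6, 6, 6, 6, 6, 6, 6, 6, 6, 6, 6, 6, 6, 6, 6, 1] on {0,…,156}.
27 cycles on 157: each ℓ→(−1)^(ℓ−1), product (−1)^130 = +1.
Via Zolotarev, sign(π_{13}) = (13|157) = +1.

+1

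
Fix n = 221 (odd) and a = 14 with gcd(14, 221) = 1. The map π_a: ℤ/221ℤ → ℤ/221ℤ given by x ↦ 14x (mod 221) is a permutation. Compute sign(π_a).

-1

Orbit of 157 under x↦14x: [157, 209, 53, 79, 1, 14, 196]… (length divides ord_221(14)).
Decompose π into cycles: lengths [16, 16, 16, 16, 16, 16, 16, 16, 16, 16, 16, 16, 16, 1, 1, 1, 1, 1, 1, 1, 1, 1, 1, 1, 1, 1] (26 cycles, including the fixed point 0).
221 − 26 = 195 transpositions; sign(π) = (−1)^195 = -1.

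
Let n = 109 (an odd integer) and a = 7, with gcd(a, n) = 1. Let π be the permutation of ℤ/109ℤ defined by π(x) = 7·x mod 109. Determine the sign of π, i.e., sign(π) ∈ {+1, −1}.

Trace 73: π^k(73) = [73, 75, 89, 78, 1, 7, 49] for k=0..6.
π_7 has 5 disjoint cycles with lengths [27, 27, 27, 27, 1] on {0,…,108}.
With 5 cycles on 109 points, sign = (−1)^{109−5} = +1.
Via Zolotarev, sign(π_{7}) = (7|109) = +1.

+1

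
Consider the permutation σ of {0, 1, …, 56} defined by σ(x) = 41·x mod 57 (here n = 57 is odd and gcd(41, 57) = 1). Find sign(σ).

+1

Orbit of 29 under x↦41x: [29, 49, 14, 4, 50, 55, 32]… (length divides ord_57(41)).
5 cycles of lengths [18, 18, 18, 2, 1].
Σ(ℓ_i−1) = 57−5 = 52; sign = (−1)^52 = +1.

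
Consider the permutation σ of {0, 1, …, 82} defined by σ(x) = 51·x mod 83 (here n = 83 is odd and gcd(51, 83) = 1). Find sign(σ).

+1

Trace 31: π^k(31) = [31, 4, 38, 29, 68, 65, 78] for k=0..6.
Decompose π into cycles: lengths [41, 41, 1] (3 cycles, including the fixed point 0).
sign(π) = (−1)^{n − #cycles} = (−1)^{83−3} = (−1)^80 = +1.
Via Zolotarev, sign(π_{51}) = (51|83) = +1.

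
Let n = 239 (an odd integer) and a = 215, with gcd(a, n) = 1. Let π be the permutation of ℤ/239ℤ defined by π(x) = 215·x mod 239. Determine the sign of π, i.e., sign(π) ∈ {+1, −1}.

-1

Trace 229: π^k(229) = [229, 1, 215, 98, 38, 44, 139] for k=0..6.
Decompose π into cycles: lengths [14, 14, 14, 14, 14, 14, 14, 14, 14, 14, 14, 14, 14, 14, 14, 14, 14, 1] (18 cycles, including the fixed point 0).
sign(π) = (−1)^{n − #cycles} = (−1)^{239−18} = (−1)^221 = -1.
The Jacobi symbol (215|239) = -1 (Zolotarev) agrees.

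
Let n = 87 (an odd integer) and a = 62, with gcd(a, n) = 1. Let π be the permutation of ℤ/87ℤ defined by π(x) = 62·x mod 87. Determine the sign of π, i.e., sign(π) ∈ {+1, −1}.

Orbit of 80 under x↦62x: [80, 1, 62, 16, 35, 82, 38]… (length divides ord_87(62)).
Cycle type of π: 14×6 + 2 + 1; total 8 cycles.
8 cycles on 87: each ℓ→(−1)^(ℓ−1), product (−1)^79 = -1.
Check: (62/87) = -1 by Zolotarev.

-1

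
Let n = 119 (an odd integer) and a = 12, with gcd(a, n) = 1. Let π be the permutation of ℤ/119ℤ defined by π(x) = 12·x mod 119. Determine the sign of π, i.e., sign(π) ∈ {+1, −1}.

+1

Trace 30: π^k(30) = [30, 3, 36, 75, 67, 90, 9] for k=0..6.
Decompose π into cycles: lengths [48, 48, 16, 6, 1] (5 cycles, including the fixed point 0).
n − c = 119 − 5 = 114; sign = (−1)^114 = +1.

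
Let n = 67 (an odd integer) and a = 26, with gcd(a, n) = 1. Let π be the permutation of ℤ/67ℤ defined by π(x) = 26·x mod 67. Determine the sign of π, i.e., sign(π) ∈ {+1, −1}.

+1

Trace 56: π^k(56) = [56, 49, 1, 26, 6, 22, 36] for k=0..6.
Cycle type of π: 33×2 + 1; total 3 cycles.
Σ(ℓ_i−1) = 67−3 = 64; sign = (−1)^64 = +1.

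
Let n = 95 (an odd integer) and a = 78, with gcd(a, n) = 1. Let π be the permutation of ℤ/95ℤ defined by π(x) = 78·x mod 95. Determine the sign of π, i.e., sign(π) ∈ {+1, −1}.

Trace 4: π^k(4) = [4, 27, 16, 13, 64, 52, 66] for k=0..6.
Cycle type of π: 36×2 + 18 + 4 + 1; total 5 cycles.
sign(π) = (−1)^{n − #cycles} = (−1)^{95−5} = (−1)^90 = +1.

+1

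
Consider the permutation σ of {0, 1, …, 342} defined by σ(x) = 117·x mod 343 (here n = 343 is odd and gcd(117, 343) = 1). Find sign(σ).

Start at x=1: 1 → 117 → 312 → 146 → 275 → 276 → 50 → … (one orbit).
Decompose π into cycles: lengths [42, 42, 42, 42, 42, 42, 42, 6, 6, 6, 6, 6, 6, 6, 6, 1] (16 cycles, including the fixed point 0).
sign(π) = (−1)^{n − #cycles} = (−1)^{343−16} = (−1)^327 = -1.
Via Zolotarev, sign(π_{117}) = (117|343) = -1.

-1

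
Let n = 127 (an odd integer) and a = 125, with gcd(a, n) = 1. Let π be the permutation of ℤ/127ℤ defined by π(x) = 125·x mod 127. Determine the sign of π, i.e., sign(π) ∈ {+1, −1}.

Orbit of 119 under x↦125x: [119, 16, 95, 64, 126, 2, 123]… (length divides ord_127(125)).
π_125 has 10 disjoint cycles with lengths [14, 14, 14, 14, 14, 14, 14, 14, 14, 1] on {0,…,126}.
127 − 10 = 117 transpositions; sign(π) = (−1)^117 = -1.
The Jacobi symbol (125|127) = -1 (Zolotarev) agrees.

-1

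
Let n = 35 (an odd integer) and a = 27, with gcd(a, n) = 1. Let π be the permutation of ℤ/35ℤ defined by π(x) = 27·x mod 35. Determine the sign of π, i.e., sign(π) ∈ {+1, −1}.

+1

Orbit of 27 under x↦27x: [27, 29, 13, 1]… (length divides ord_35(27)).
11 cycles of lengths [4, 4, 4, 4, 4, 4, 4, 2, 2, 2, 1].
n − c = 35 − 11 = 24; sign = (−1)^24 = +1.
Zolotarev: (27|35) = +1, matching the cycle-count sign.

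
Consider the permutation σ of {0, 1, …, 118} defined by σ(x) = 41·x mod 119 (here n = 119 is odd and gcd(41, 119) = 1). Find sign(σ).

Start at x=48: 48 → 64 → 6 → 8 → 90 → 1 → 41 → … (one orbit).
Decompose π into cycles: lengths [16, 16, 16, 16, 16, 16, 16, 2, 2, 2, 1] (11 cycles, including the fixed point 0).
Σ(ℓ_i−1) = 119−11 = 108; sign = (−1)^108 = +1.
The Jacobi symbol (41|119) = +1 (Zolotarev) agrees.

+1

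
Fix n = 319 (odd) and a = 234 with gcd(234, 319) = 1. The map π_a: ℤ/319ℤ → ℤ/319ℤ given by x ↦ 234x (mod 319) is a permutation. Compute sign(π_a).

Trace 137: π^k(137) = [137, 158, 287, 168, 75, 5, 213] for k=0..6.
Cycle lengths of π_234 on ℤ/319ℤ: [140, 140, 28, 5, 5, 1]; 6 cycles in total.
With 6 cycles on 319 points, sign = (−1)^{319−6} = -1.
(234|319)_J = -1 (Zolotarev's lemma cross-check).

-1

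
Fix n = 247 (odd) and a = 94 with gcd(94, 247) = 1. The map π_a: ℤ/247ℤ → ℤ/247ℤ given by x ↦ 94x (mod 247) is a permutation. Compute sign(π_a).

-1

Start at x=113: 113 → 1 → 94 → 191 → 170 → 172 → 113 (one orbit).
Cycle type of π: 6×36 + 3×4 + 2×9 + 1; total 50 cycles.
With 50 cycles on 247 points, sign = (−1)^{247−50} = -1.
Zolotarev: (94|247) = -1, matching the cycle-count sign.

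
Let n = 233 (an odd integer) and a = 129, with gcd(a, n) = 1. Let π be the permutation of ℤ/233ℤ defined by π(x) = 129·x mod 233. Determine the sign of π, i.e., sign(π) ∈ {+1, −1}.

+1

Trace 214: π^k(214) = [214, 112, 2, 25, 196, 120, 102] for k=0..6.
π_129 has 3 disjoint cycles with lengths [116, 116, 1] on {0,…,232}.
n − c = 233 − 3 = 230; sign = (−1)^230 = +1.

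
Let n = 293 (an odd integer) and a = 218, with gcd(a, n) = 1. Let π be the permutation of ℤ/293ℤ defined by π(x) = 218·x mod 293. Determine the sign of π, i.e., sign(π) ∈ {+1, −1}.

-1

Start at x=7: 7 → 61 → 113 → 22 → 108 → 104 → 111 → … (one orbit).
Cycle lengths of π_218 on ℤ/293ℤ: [292, 1]; 2 cycles in total.
sign(π) = (−1)^{n − #cycles} = (−1)^{293−2} = (−1)^291 = -1.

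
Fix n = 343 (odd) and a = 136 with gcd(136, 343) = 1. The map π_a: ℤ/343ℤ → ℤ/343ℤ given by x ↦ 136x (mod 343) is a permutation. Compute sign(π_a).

-1

Start at x=177: 177 → 62 → 200 → 103 → 288 → 66 → 58 → … (one orbit).
The orbit structure of x ↦ 136x mod 343: 4 orbits of sizes [294, 42, 6, 1].
Σ(ℓ_i−1) = 343−4 = 339; sign = (−1)^339 = -1.
Via Zolotarev, sign(π_{136}) = (136|343) = -1.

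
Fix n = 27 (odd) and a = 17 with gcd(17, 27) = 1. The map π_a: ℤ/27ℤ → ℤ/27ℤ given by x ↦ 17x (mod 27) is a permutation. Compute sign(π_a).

Trace 17: π^k(17) = [17, 19, 26, 10, 8, 1] for k=0..5.
π_17 has 8 disjoint cycles with lengths [6, 6, 6, 2, 2, 2, 2, 1] on {0,…,26}.
With 8 cycles on 27 points, sign = (−1)^{27−8} = -1.
(17|27)_J = -1 (Zolotarev's lemma cross-check).

-1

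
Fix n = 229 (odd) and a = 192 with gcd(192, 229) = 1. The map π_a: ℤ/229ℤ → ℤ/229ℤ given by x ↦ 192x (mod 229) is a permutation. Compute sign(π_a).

Orbit of 144 under x↦192x: [144, 168, 196, 76, 165, 78, 91]… (length divides ord_229(192)).
Cycle lengths of π_192 on ℤ/229ℤ: [114, 114, 1]; 3 cycles in total.
3 cycles on 229: each ℓ→(−1)^(ℓ−1), product (−1)^226 = +1.
Zolotarev: (192|229) = +1, matching the cycle-count sign.

+1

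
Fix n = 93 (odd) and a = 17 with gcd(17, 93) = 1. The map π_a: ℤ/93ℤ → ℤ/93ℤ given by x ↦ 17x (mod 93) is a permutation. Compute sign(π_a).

+1

Trace 92: π^k(92) = [92, 76, 83, 16, 86, 67, 23] for k=0..6.
The orbit structure of x ↦ 17x mod 93: 5 orbits of sizes [30, 30, 30, 2, 1].
5 cycles on 93: each ℓ→(−1)^(ℓ−1), product (−1)^88 = +1.
Zolotarev: (17|93) = +1, matching the cycle-count sign.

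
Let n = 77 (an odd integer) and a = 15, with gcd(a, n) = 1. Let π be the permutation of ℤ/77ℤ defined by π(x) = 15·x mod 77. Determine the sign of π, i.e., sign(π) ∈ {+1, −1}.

+1

Orbit of 71 under x↦15x: [71, 64, 36, 1, 15]… (length divides ord_77(15)).
21 cycles of lengths [5, 5, 5, 5, 5, 5, 5, 5, 5, 5, 5, 5, 5, 5, 1, 1, 1, 1, 1, 1, 1].
Σ(ℓ_i−1) = 77−21 = 56; sign = (−1)^56 = +1.
Check: (15/77) = +1 by Zolotarev.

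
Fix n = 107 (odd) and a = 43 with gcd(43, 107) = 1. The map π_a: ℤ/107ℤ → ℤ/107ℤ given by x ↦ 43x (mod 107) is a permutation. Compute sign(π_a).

-1

Trace 33: π^k(33) = [33, 28, 27, 91, 61, 55, 11] for k=0..6.
π_43 has 2 disjoint cycles with lengths [106, 1] on {0,…,106}.
n − c = 107 − 2 = 105; sign = (−1)^105 = -1.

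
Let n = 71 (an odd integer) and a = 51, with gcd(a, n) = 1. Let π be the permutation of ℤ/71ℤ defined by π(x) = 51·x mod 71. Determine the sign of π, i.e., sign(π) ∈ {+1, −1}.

-1

Orbit of 48 under x↦51x: [48, 34, 30, 39, 1, 51, 45]… (length divides ord_71(51)).
Cycle type of π: 14×5 + 1; total 6 cycles.
With 6 cycles on 71 points, sign = (−1)^{71−6} = -1.
The Jacobi symbol (51|71) = -1 (Zolotarev) agrees.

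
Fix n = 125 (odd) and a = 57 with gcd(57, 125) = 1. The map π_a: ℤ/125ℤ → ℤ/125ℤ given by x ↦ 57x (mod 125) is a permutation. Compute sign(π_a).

Orbit of 1 under x↦57x: [1, 57, 124, 68]… (length divides ord_125(57)).
Cycle lengths of π_57 on ℤ/125ℤ: [4, 4, 4, 4, 4, 4, 4, 4, 4, 4, 4, 4, 4, 4, 4, 4, 4, 4, 4, 4, 4, 4, 4, 4, 4, 4, 4, 4, 4, 4, 4, 1]; 32 cycles in total.
32 cycles on 125: each ℓ→(−1)^(ℓ−1), product (−1)^93 = -1.
Zolotarev: (57|125) = -1, matching the cycle-count sign.

-1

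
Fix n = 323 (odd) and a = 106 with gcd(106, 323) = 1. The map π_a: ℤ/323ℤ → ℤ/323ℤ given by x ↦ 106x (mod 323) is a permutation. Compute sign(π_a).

+1

Orbit of 115 under x↦106x: [115, 239, 140, 305, 30, 273, 191]… (length divides ord_323(106)).
The orbit structure of x ↦ 106x mod 323: 35 orbits of sizes [12, 12, 12, 12, 12, 12, 12, 12, 12, 12, 12, 12, 12, 12, 12, 12, 12, 12, 12, 12, 12, 12, 12, 12, 4, 4, 4, 4, 3, 3, 3, 3, 3, 3, 1].
323 − 35 = 288 transpositions; sign(π) = (−1)^288 = +1.
(106|323)_J = +1 (Zolotarev's lemma cross-check).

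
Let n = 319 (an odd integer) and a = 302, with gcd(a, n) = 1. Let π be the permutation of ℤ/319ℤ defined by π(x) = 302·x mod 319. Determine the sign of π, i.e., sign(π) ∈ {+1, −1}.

Start at x=12: 12 → 115 → 278 → 59 → 273 → 144 → 104 → … (one orbit).
Cycle lengths of π_302 on ℤ/319ℤ: [20, 20, 20, 20, 20, 20, 20, 20, 20, 20, 20, 20, 20, 20, 5, 5, 4, 4, 4, 4, 4, 4, 4, 1]; 24 cycles in total.
319 − 24 = 295 transpositions; sign(π) = (−1)^295 = -1.
Via Zolotarev, sign(π_{302}) = (302|319) = -1.

-1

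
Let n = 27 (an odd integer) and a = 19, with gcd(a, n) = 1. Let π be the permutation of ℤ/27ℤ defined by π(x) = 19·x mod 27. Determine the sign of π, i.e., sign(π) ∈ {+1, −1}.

Orbit of 10 under x↦19x: [10, 1, 19]… (length divides ord_27(19)).
Decompose π into cycles: lengths [3, 3, 3, 3, 3, 3, 1, 1, 1, 1, 1, 1, 1, 1, 1] (15 cycles, including the fixed point 0).
sign(π) = (−1)^{n − #cycles} = (−1)^{27−15} = (−1)^12 = +1.

+1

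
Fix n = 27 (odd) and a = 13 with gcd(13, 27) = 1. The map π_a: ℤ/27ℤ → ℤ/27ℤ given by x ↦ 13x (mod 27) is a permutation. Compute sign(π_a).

Start at x=19: 19 → 4 → 25 → 1 → 13 → 7 → 10 → … (one orbit).
Decompose π into cycles: lengths [9, 9, 3, 3, 1, 1, 1] (7 cycles, including the fixed point 0).
Σ(ℓ_i−1) = 27−7 = 20; sign = (−1)^20 = +1.

+1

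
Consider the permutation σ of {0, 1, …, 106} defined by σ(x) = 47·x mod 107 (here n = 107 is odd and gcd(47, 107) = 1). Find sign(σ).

+1

Start at x=83: 83 → 49 → 56 → 64 → 12 → 29 → 79 → … (one orbit).
3 cycles of lengths [53, 53, 1].
sign(π) = (−1)^{n − #cycles} = (−1)^{107−3} = (−1)^104 = +1.
The Jacobi symbol (47|107) = +1 (Zolotarev) agrees.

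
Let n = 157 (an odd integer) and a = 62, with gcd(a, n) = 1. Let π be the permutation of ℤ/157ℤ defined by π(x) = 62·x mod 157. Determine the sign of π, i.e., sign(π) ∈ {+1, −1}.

Orbit of 36 under x↦62x: [36, 34, 67, 72, 68, 134, 144]… (length divides ord_157(62)).
Decompose π into cycles: lengths [156, 1] (2 cycles, including the fixed point 0).
157 − 2 = 155 transpositions; sign(π) = (−1)^155 = -1.
Zolotarev: (62|157) = -1, matching the cycle-count sign.

-1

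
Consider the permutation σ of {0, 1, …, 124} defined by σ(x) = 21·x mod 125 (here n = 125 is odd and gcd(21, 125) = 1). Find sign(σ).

+1

Start at x=61: 61 → 31 → 26 → 46 → 91 → 36 → 6 → … (one orbit).
Cycle lengths of π_21 on ℤ/125ℤ: [25, 25, 25, 25, 5, 5, 5, 5, 1, 1, 1, 1, 1]; 13 cycles in total.
125 − 13 = 112 transpositions; sign(π) = (−1)^112 = +1.
Zolotarev: (21|125) = +1, matching the cycle-count sign.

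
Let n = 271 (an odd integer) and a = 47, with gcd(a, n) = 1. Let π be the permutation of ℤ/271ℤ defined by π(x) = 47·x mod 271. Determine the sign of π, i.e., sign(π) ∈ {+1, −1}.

Start at x=178: 178 → 236 → 252 → 191 → 34 → 243 → 39 → … (one orbit).
Cycle type of π: 90×3 + 1; total 4 cycles.
sign(π) = (−1)^{n − #cycles} = (−1)^{271−4} = (−1)^267 = -1.
Zolotarev: (47|271) = -1, matching the cycle-count sign.

-1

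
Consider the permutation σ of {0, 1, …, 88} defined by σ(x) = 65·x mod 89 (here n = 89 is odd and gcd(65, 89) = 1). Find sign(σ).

-1

Start at x=57: 57 → 56 → 80 → 38 → 67 → 83 → 55 → … (one orbit).
2 cycles of lengths [88, 1].
sign(π) = (−1)^{n − #cycles} = (−1)^{89−2} = (−1)^87 = -1.
Check: (65/89) = -1 by Zolotarev.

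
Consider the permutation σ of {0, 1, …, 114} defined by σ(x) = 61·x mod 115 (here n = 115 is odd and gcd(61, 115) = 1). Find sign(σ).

-1

Orbit of 96 under x↦61x: [96, 106, 26, 91, 31, 51, 6]… (length divides ord_115(61)).
10 cycles of lengths [22, 22, 22, 22, 22, 1, 1, 1, 1, 1].
With 10 cycles on 115 points, sign = (−1)^{115−10} = -1.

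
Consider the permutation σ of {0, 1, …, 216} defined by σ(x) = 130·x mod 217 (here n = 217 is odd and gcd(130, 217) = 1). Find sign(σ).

Trace 130: π^k(130) = [130, 191, 92, 25, 212, 1] for k=0..5.
The orbit structure of x ↦ 130x mod 217: 38 orbits of sizes [6, 6, 6, 6, 6, 6, 6, 6, 6, 6, 6, 6, 6, 6, 6, 6, 6, 6, 6, 6, 6, 6, 6, 6, 6, 6, 6, 6, 6, 6, 6, 6, 6, 6, 6, 3, 3, 1].
With 38 cycles on 217 points, sign = (−1)^{217−38} = -1.

-1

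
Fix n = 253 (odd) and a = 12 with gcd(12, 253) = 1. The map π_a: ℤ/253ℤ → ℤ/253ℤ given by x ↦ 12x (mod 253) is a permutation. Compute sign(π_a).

+1

Orbit of 133 under x↦12x: [133, 78, 177, 100, 188, 232, 1]… (length divides ord_253(12)).
π_12 has 33 disjoint cycles with lengths [11, 11, 11, 11, 11, 11, 11, 11, 11, 11, 11, 11, 11, 11, 11, 11, 11, 11, 11, 11, 11, 11, 1, 1, 1, 1, 1, 1, 1, 1, 1, 1, 1] on {0,…,252}.
With 33 cycles on 253 points, sign = (−1)^{253−33} = +1.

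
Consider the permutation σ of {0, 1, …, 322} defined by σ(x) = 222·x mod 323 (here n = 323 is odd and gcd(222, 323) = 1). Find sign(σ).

Trace 52: π^k(52) = [52, 239, 86, 35, 18, 120, 154] for k=0..6.
The orbit structure of x ↦ 222x mod 323: 34 orbits of sizes [18, 18, 18, 18, 18, 18, 18, 18, 18, 18, 18, 18, 18, 18, 18, 18, 18, 1, 1, 1, 1, 1, 1, 1, 1, 1, 1, 1, 1, 1, 1, 1, 1, 1].
34 cycles on 323: each ℓ→(−1)^(ℓ−1), product (−1)^289 = -1.
(222|323)_J = -1 (Zolotarev's lemma cross-check).

-1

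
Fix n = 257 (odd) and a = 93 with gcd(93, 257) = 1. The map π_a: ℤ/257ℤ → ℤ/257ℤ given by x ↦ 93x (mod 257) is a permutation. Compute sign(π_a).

Orbit of 150 under x↦93x: [150, 72, 14, 17, 39, 29, 127]… (length divides ord_257(93)).
Decompose π into cycles: lengths [256, 1] (2 cycles, including the fixed point 0).
Σ(ℓ_i−1) = 257−2 = 255; sign = (−1)^255 = -1.

-1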